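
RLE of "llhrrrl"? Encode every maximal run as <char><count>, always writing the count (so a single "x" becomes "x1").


String: "llhrrrl"
Scanning for consecutive runs:
  'l' x 2
  'h' x 1
  'r' x 3
  'l' x 1
RLE = "l2h1r3l1"


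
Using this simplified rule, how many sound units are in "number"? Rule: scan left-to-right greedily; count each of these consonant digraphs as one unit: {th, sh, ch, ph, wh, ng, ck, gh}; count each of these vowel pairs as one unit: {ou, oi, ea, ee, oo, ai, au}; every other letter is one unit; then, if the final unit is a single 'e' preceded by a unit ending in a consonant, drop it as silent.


Word: "number" (6 letters)
Left-to-right scan:
  1. 'n' (letter)
  2. 'u' (letter)
  3. 'm' (letter)
  4. 'b' (letter)
  5. 'e' (letter)
  6. 'r' (letter)
Units from scan: 6
Sound units = 6 units


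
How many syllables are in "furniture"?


Word: "furniture"
Syllable breakdown: fur | ni | ture
Counting: 3 parts
= 3 syllables


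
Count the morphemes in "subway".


Word: "subway"
Morphemes: sub- + way
Each morpheme carries meaning
= 2 morphemes


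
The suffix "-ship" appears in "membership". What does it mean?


Suffix: -ship
Example: membership (member + -ship)
Meaning = state / position


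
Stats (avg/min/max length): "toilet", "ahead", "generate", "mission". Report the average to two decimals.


Lengths: "toilet"=6, "ahead"=5, "generate"=8, "mission"=7
Sum = 26, Count = 4
Average = 26/4 = 6.50
= avg=6.50, min=5, max=8


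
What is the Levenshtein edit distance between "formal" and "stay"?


Word 1: "formal" (length 6)
Word 2: "stay" (length 4)
One optimal edit sequence (insert/delete/substitute each cost 1):
  1. delete 'f'  (+1)
  2. delete 'o'  (+1)
  3. substitute 'r' -> 's'  (+1)
  4. substitute 'm' -> 't'  (+1)
  5. keep 'a'
  6. substitute 'l' -> 'y'  (+1)
Total edit operations: 5
Edit distance = 5


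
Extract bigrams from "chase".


Word: "chase" (length 5)
Number of bigrams = 5 - 2 + 1 = 4
  Position 0: "ch"
  Position 1: "ha"
  Position 2: "as"
  Position 3: "se"
Bigrams = "ch", "ha", "as", "se"


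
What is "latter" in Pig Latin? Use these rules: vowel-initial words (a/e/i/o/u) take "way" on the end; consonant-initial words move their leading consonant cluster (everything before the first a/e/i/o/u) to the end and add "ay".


Word: "latter"
Starts with consonant(s) → move to end, add 'ay'
Consonant cluster: "l"
Pig Latin = "atterlay"


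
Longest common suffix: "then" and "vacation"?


Word 1: "then"
Word 2: "vacation"
Comparing from end:
  Pos -1: 'n' == 'n'
  Pos -2: 'e' != 'o' (stop)
LCS = "n" (length 1)


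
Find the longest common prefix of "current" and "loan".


Word 1: "current"
Word 2: "loan"
Comparing from start:
  Pos 0: 'c' != 'l' (stop)
LCP = "" (length 0)


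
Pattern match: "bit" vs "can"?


Pattern of "bit": [0, 1, 2]
Pattern of "can": [0, 1, 2]
Patterns match
Same pattern = Yes


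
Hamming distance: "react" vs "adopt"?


Comparing character by character (same length = 5):
  Pos 0: 'r' vs 'a' !=
  Pos 1: 'e' vs 'd' !=
  Pos 2: 'a' vs 'o' !=
  Pos 3: 'c' vs 'p' !=
  Pos 4: 't' vs 't' =
Hamming distance = 4


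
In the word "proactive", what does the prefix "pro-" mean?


Prefix: pro-
As in: proactive -> pro- + active
Meaning = forward / in favor of


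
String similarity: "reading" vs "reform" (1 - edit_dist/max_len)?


Word 1: "reading" (length 7)
Word 2: "reform" (length 6)
One optimal edit sequence:
  1. keep 'r'
  2. keep 'e'
  3. delete 'a'  (+1)
  4. substitute 'd' -> 'f'  (+1)
  5. substitute 'i' -> 'o'  (+1)
  6. substitute 'n' -> 'r'  (+1)
  7. substitute 'g' -> 'm'  (+1)
Edit distance = 5
Max length = max(7, 6) = 7
Similarity = 1 - 5/7
= 0.2857


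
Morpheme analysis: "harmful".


Word: "harmful"
Morphemes: harm | -ful
Each morpheme carries meaning
= 2 morphemes


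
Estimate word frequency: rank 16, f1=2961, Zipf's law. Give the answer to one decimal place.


Zipf's law: f(r) = f(1) / r
f(1) = 2961
f(16) = 2961 / 16
= 185.1 occurrences


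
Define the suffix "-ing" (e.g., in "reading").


Suffix: -ing
Example: reading (read + -ing)
Meaning = present participle


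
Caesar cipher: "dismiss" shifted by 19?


Word: "dismiss"
Shift: 19
Each letter → (letter + shift) mod 26:
  'd' (3) + 19 = 22 → 'w'
  'i' (8) + 19 = 1 → 'b'
  's' (18) + 19 = 11 → 'l'
  'm' (12) + 19 = 5 → 'f'
  'i' (8) + 19 = 1 → 'b'
  's' (18) + 19 = 11 → 'l'
  's' (18) + 19 = 11 → 'l'
Result = "wblfbll"


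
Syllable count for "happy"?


Word: "happy"
Syllable breakdown: hap / py
Counting: 2 parts
= 2 syllables


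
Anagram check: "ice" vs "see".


Word 1: "ice" → sorted: cei
Word 2: "see" → sorted: ees
Same letters? cei != ees
Anagram = No


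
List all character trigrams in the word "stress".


Word: "stress" (length 6)
Number of trigrams = 6 - 3 + 1 = 4
  Position 0: "str"
  Position 1: "tre"
  Position 2: "res"
  Position 3: "ess"
Trigrams = "str", "tre", "res", "ess"


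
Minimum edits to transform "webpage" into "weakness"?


Word 1: "webpage" (length 7)
Word 2: "weakness" (length 8)
One optimal edit sequence (insert/delete/substitute each cost 1):
  1. keep 'w'
  2. keep 'e'
  3. insert 'a'  (+1)
  4. substitute 'b' -> 'k'  (+1)
  5. substitute 'p' -> 'n'  (+1)
  6. substitute 'a' -> 'e'  (+1)
  7. substitute 'g' -> 's'  (+1)
  8. substitute 'e' -> 's'  (+1)
Total edit operations: 6
Edit distance = 6


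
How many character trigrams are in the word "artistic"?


Word: "artistic" (length 8)
Number of 3-grams = length - 3 + 1 = 8 - 3 + 1
= 6


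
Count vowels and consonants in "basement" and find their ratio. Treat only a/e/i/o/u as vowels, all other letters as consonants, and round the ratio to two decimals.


Word: "basement"
Vowels (a,e,i,o,u): 3
Consonants: 5
Ratio = 3/5
= 0.60


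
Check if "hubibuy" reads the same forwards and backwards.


Word: "hubibuy"
Reversed: "yubibuh"
Forward == Backward? hubibuy != yubibuh
Palindrome = No


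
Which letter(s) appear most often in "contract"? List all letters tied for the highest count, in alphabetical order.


Word: "contract"
Letter counts:
  'a': 1
  'c': 2
  'n': 1
  'o': 1
  'r': 1
  't': 2
Maximum count = 2
Most frequent = 'c', 't' (2 times each)


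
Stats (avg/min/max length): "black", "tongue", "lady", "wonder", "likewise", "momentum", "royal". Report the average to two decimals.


Lengths: "black"=5, "tongue"=6, "lady"=4, "wonder"=6, "likewise"=8, "momentum"=8, "royal"=5
Sum = 42, Count = 7
Average = 42/7 = 6.00
= avg=6.00, min=4, max=8


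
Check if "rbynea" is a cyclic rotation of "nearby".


Word: "nearby", Candidate: "rbynea"
Method: check if candidate is substring of word+word
"nearbynearby" contains "rbynea"? Yes
Is rotation = Yes


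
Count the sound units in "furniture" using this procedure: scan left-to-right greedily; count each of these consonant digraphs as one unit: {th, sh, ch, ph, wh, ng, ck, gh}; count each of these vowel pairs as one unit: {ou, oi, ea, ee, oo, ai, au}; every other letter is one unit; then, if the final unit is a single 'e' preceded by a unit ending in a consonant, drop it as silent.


Word: "furniture" (9 letters)
Left-to-right scan:
  [1] 'f' (letter)
  [2] 'u' (letter)
  [3] 'r' (letter)
  [4] 'n' (letter)
  [5] 'i' (letter)
  [6] 't' (letter)
  [7] 'u' (letter)
  [8] 'r' (letter)
  [9] 'e' (letter)
Units from scan: 9
Final unit is 'e' after a consonant -> drop as silent (-1)
Sound units = 8 units


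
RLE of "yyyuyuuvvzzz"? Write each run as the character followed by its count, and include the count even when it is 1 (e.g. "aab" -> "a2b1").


String: "yyyuyuuvvzzz"
Scanning for consecutive runs:
  'y' x 3
  'u' x 1
  'y' x 1
  'u' x 2
  'v' x 2
  'z' x 3
RLE = "y3u1y1u2v2z3"


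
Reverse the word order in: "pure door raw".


Original: "pure door raw"
Words (1..n): pure | door | raw
Reversed (n..1): raw | door | pure
Result = "raw door pure"


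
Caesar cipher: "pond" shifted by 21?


Word: "pond"
Shift: 21
Each letter → (letter + shift) mod 26:
  'p' (15) + 21 = 10 → 'k'
  'o' (14) + 21 = 9 → 'j'
  'n' (13) + 21 = 8 → 'i'
  'd' (3) + 21 = 24 → 'y'
Result = "kjiy"


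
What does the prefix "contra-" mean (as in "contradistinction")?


Prefix: contra-
Example: contradistinction (contra- + distinction)
Meaning = against


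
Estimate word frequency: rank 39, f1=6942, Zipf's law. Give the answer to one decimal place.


Zipf's law: f(r) = f(1) / r
f(1) = 6942
f(39) = 6942 / 39
= 178.0 occurrences


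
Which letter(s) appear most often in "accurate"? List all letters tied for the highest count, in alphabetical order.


Word: "accurate"
Letter counts:
  'a': 2
  'c': 2
  'e': 1
  'r': 1
  't': 1
  'u': 1
Maximum count = 2
Most frequent = 'a', 'c' (2 times each)


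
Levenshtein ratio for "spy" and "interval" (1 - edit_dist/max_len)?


Word 1: "spy" (length 3)
Word 2: "interval" (length 8)
One optimal edit sequence:
  1. insert 'i'  (+1)
  2. insert 'n'  (+1)
  3. insert 't'  (+1)
  4. insert 'e'  (+1)
  5. insert 'r'  (+1)
  6. substitute 's' -> 'v'  (+1)
  7. substitute 'p' -> 'a'  (+1)
  8. substitute 'y' -> 'l'  (+1)
Edit distance = 8
Max length = max(3, 8) = 8
Similarity = 1 - 8/8
= 0.0000


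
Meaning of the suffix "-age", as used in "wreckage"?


Suffix: -age
As in: wreckage -> wreck + -age
Meaning = result / collection


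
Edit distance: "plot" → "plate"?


Word 1: "plot" (length 4)
Word 2: "plate" (length 5)
One optimal edit sequence (insert/delete/substitute each cost 1):
  1. keep 'p'
  2. keep 'l'
  3. substitute 'o' -> 'a'  (+1)
  4. keep 't'
  5. insert 'e'  (+1)
Total edit operations: 2
Edit distance = 2


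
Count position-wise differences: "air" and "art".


Comparing character by character (same length = 3):
  Pos 0: 'a' vs 'a' =
  Pos 1: 'i' vs 'r' !=
  Pos 2: 'r' vs 't' !=
Hamming distance = 2


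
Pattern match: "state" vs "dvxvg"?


Pattern of "state": [0, 1, 2, 1, 3]
Pattern of "dvxvg": [0, 1, 2, 1, 3]
Patterns match
Same pattern = Yes


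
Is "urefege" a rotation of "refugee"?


Word: "refugee", Candidate: "urefege"
Method: check if candidate is substring of word+word
"refugeerefugee" contains "urefege"? No
Is rotation = No


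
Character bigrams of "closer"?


Word: "closer" (length 6)
Number of bigrams = 6 - 2 + 1 = 5
  Position 0: "cl"
  Position 1: "lo"
  Position 2: "os"
  Position 3: "se"
  Position 4: "er"
Bigrams = "cl", "lo", "os", "se", "er"


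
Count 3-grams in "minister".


Word: "minister" (length 8)
Number of 3-grams = length - 3 + 1 = 8 - 3 + 1
= 6


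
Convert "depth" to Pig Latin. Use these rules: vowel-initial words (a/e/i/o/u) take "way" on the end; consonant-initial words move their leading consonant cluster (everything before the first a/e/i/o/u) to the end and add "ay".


Word: "depth"
Starts with consonant(s) → move to end, add 'ay'
Consonant cluster: "d"
Pig Latin = "epthday"


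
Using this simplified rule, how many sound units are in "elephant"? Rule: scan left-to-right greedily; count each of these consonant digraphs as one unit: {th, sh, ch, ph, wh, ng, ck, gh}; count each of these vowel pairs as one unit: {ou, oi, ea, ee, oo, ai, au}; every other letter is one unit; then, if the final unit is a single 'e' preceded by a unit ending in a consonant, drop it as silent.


Word: "elephant" (8 letters)
Left-to-right scan:
  1. 'e' (letter)
  2. 'l' (letter)
  3. 'e' (letter)
  4. 'ph' (digraph)
  5. 'a' (letter)
  6. 'n' (letter)
  7. 't' (letter)
Units from scan: 7
Sound units = 7 units


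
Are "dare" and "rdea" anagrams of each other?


Word 1: "dare" → sorted: ader
Word 2: "rdea" → sorted: ader
Same letters? ader == ader
Anagram = Yes


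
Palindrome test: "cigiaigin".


Word: "cigiaigin"
Reversed: "nigiaigic"
Forward == Backward? cigiaigin != nigiaigic
Palindrome = No


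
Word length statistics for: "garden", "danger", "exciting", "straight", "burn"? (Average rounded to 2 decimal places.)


Lengths: "garden"=6, "danger"=6, "exciting"=8, "straight"=8, "burn"=4
Sum = 32, Count = 5
Average = 32/5 = 6.40
= avg=6.40, min=4, max=8


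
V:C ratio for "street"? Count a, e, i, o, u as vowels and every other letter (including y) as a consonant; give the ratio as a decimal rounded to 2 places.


Word: "street"
Vowels (a,e,i,o,u): 2
Consonants: 4
Ratio = 2/4
= 0.50


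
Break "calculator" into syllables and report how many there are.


Word: "calculator"
Syllable breakdown: cal / cu / la / tor
Counting: 4 parts
= 4 syllables


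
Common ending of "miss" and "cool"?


Word 1: "miss"
Word 2: "cool"
Comparing from end:
  Pos -1: 's' != 'l' (stop)
LCS = "" (length 0)


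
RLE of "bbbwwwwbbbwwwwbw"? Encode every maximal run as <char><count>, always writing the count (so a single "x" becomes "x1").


String: "bbbwwwwbbbwwwwbw"
Scanning for consecutive runs:
  'b' x 3
  'w' x 4
  'b' x 3
  'w' x 4
  'b' x 1
  'w' x 1
RLE = "b3w4b3w4b1w1"


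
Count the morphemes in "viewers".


Word: "viewers"
Morphemes: view / -er / -s
Each morpheme carries meaning
= 3 morphemes


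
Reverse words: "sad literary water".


Original: "sad literary water"
Words (1..n): sad | literary | water
Reversed (n..1): water | literary | sad
Result = "water literary sad"


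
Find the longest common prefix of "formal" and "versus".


Word 1: "formal"
Word 2: "versus"
Comparing from start:
  Pos 0: 'f' != 'v' (stop)
LCP = "" (length 0)


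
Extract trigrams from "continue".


Word: "continue" (length 8)
Number of trigrams = 8 - 3 + 1 = 6
  Position 0: "con"
  Position 1: "ont"
  Position 2: "nti"
  Position 3: "tin"
  Position 4: "inu"
  Position 5: "nue"
Trigrams = "con", "ont", "nti", "tin", "inu", "nue"


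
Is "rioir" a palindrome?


Word: "rioir"
Reversed: "rioir"
Forward == Backward? rioir == rioir
Palindrome = Yes


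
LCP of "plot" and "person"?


Word 1: "plot"
Word 2: "person"
Comparing from start:
  Pos 0: 'p' == 'p'
  Pos 1: 'l' != 'e' (stop)
LCP = "p" (length 1)


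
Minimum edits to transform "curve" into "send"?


Word 1: "curve" (length 5)
Word 2: "send" (length 4)
One optimal edit sequence (insert/delete/substitute each cost 1):
  1. delete 'c'  (+1)
  2. substitute 'u' -> 's'  (+1)
  3. substitute 'r' -> 'e'  (+1)
  4. substitute 'v' -> 'n'  (+1)
  5. substitute 'e' -> 'd'  (+1)
Total edit operations: 5
Edit distance = 5


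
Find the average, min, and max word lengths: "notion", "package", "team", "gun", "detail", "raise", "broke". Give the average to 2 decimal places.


Lengths: "notion"=6, "package"=7, "team"=4, "gun"=3, "detail"=6, "raise"=5, "broke"=5
Sum = 36, Count = 7
Average = 36/7 = 5.14
= avg=5.14, min=3, max=7


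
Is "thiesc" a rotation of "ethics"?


Word: "ethics", Candidate: "thiesc"
Method: check if candidate is substring of word+word
"ethicsethics" contains "thiesc"? No
Is rotation = No


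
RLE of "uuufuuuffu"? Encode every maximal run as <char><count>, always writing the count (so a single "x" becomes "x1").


String: "uuufuuuffu"
Scanning for consecutive runs:
  'u' x 3
  'f' x 1
  'u' x 3
  'f' x 2
  'u' x 1
RLE = "u3f1u3f2u1"


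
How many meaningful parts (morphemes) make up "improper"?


Word: "improper"
Morphemes: im- | proper
Each morpheme carries meaning
= 2 morphemes


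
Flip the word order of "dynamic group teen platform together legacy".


Original: "dynamic group teen platform together legacy"
Words (1..n): dynamic | group | teen | platform | together | legacy
Reversed (n..1): legacy | together | platform | teen | group | dynamic
Result = "legacy together platform teen group dynamic"


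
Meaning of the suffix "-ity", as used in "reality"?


Suffix: -ity
Example: reality = real + -ity
Meaning = quality of


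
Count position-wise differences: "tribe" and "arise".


Comparing character by character (same length = 5):
  Pos 0: 't' vs 'a' !=
  Pos 1: 'r' vs 'r' =
  Pos 2: 'i' vs 'i' =
  Pos 3: 'b' vs 's' !=
  Pos 4: 'e' vs 'e' =
Hamming distance = 2


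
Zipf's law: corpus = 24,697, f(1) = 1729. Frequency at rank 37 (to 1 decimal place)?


Zipf's law: f(r) = f(1) / r
f(1) = 1729
f(37) = 1729 / 37
= 46.7 occurrences


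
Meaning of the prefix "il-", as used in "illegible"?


Prefix: il-
Example: illegible (il- + legible)
Meaning = not


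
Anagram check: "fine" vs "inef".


Word 1: "fine" → sorted: efin
Word 2: "inef" → sorted: efin
Same letters? efin == efin
Anagram = Yes


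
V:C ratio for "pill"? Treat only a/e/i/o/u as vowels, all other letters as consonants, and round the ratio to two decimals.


Word: "pill"
Vowels (a,e,i,o,u): 1
Consonants: 3
Ratio = 1/3
= 0.33


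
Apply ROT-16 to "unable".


Word: "unable"
Shift: 16
Each letter → (letter + shift) mod 26:
  'u' (20) + 16 = 10 → 'k'
  'n' (13) + 16 = 3 → 'd'
  'a' (0) + 16 = 16 → 'q'
  'b' (1) + 16 = 17 → 'r'
  'l' (11) + 16 = 1 → 'b'
  'e' (4) + 16 = 20 → 'u'
Result = "kdqrbu"


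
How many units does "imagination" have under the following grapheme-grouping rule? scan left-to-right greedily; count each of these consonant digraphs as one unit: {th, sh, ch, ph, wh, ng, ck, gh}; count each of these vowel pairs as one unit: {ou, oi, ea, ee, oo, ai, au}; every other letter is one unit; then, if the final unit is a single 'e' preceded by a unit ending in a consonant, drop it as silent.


Word: "imagination" (11 letters)
Left-to-right scan:
  (1) 'i' (letter)
  (2) 'm' (letter)
  (3) 'a' (letter)
  (4) 'g' (letter)
  (5) 'i' (letter)
  (6) 'n' (letter)
  (7) 'a' (letter)
  (8) 't' (letter)
  (9) 'i' (letter)
  (10) 'o' (letter)
  (11) 'n' (letter)
Units from scan: 11
Sound units = 11 units


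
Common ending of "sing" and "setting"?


Word 1: "sing"
Word 2: "setting"
Comparing from end:
  Pos -1: 'g' == 'g'
  Pos -2: 'n' == 'n'
  Pos -3: 'i' == 'i'
  Pos -4: 's' != 't' (stop)
LCS = "ing" (length 3)


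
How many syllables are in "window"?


Word: "window"
Syllable breakdown: win | dow
Counting: 2 parts
= 2 syllables


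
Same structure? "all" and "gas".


Pattern of "all": [0, 1, 1]
Pattern of "gas": [0, 1, 2]
Patterns do not match
Same pattern = No


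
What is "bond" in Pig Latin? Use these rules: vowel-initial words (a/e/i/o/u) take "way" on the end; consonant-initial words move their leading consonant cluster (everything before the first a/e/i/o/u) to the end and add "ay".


Word: "bond"
Starts with consonant(s) → move to end, add 'ay'
Consonant cluster: "b"
Pig Latin = "ondbay"


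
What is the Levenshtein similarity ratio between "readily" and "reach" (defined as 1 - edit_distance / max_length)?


Word 1: "readily" (length 7)
Word 2: "reach" (length 5)
One optimal edit sequence:
  1. keep 'r'
  2. keep 'e'
  3. keep 'a'
  4. delete 'd'  (+1)
  5. delete 'i'  (+1)
  6. substitute 'l' -> 'c'  (+1)
  7. substitute 'y' -> 'h'  (+1)
Edit distance = 4
Max length = max(7, 5) = 7
Similarity = 1 - 4/7
= 0.4286


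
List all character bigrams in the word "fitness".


Word: "fitness" (length 7)
Number of bigrams = 7 - 2 + 1 = 6
  Position 0: "fi"
  Position 1: "it"
  Position 2: "tn"
  Position 3: "ne"
  Position 4: "es"
  Position 5: "ss"
Bigrams = "fi", "it", "tn", "ne", "es", "ss"


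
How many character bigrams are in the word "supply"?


Word: "supply" (length 6)
Number of 2-grams = length - 2 + 1 = 6 - 2 + 1
= 5


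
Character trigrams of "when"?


Word: "when" (length 4)
Number of trigrams = 4 - 3 + 1 = 2
  Position 0: "whe"
  Position 1: "hen"
Trigrams = "whe", "hen"


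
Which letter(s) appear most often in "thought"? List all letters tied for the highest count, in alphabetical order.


Word: "thought"
Letter counts:
  'g': 1
  'h': 2
  'o': 1
  't': 2
  'u': 1
Maximum count = 2
Most frequent = 'h', 't' (2 times each)


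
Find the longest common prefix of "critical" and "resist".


Word 1: "critical"
Word 2: "resist"
Comparing from start:
  Pos 0: 'c' != 'r' (stop)
LCP = "" (length 0)


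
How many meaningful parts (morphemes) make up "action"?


Word: "action"
Morphemes: act | -ion
Each morpheme carries meaning
= 2 morphemes


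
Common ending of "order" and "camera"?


Word 1: "order"
Word 2: "camera"
Comparing from end:
  Pos -1: 'r' != 'a' (stop)
LCS = "" (length 0)


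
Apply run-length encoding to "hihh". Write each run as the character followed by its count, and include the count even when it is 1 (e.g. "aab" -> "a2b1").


String: "hihh"
Scanning for consecutive runs:
  'h' x 1
  'i' x 1
  'h' x 2
RLE = "h1i1h2"


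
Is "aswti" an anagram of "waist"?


Word 1: "waist" → sorted: aistw
Word 2: "aswti" → sorted: aistw
Same letters? aistw == aistw
Anagram = Yes


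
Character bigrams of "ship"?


Word: "ship" (length 4)
Number of bigrams = 4 - 2 + 1 = 3
  Position 0: "sh"
  Position 1: "hi"
  Position 2: "ip"
Bigrams = "sh", "hi", "ip"


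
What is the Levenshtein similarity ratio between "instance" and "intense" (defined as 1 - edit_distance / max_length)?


Word 1: "instance" (length 8)
Word 2: "intense" (length 7)
One optimal edit sequence:
  1. keep 'i'
  2. keep 'n'
  3. delete 's'  (+1)
  4. keep 't'
  5. substitute 'a' -> 'e'  (+1)
  6. keep 'n'
  7. substitute 'c' -> 's'  (+1)
  8. keep 'e'
Edit distance = 3
Max length = max(8, 7) = 8
Similarity = 1 - 3/8
= 0.6250


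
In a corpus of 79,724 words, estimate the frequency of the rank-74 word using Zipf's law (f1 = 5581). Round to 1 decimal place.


Zipf's law: f(r) = f(1) / r
f(1) = 5581
f(74) = 5581 / 74
= 75.4 occurrences


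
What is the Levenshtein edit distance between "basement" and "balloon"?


Word 1: "basement" (length 8)
Word 2: "balloon" (length 7)
One optimal edit sequence (insert/delete/substitute each cost 1):
  1. keep 'b'
  2. keep 'a'
  3. substitute 's' -> 'l'  (+1)
  4. substitute 'e' -> 'l'  (+1)
  5. substitute 'm' -> 'o'  (+1)
  6. substitute 'e' -> 'o'  (+1)
  7. keep 'n'
  8. delete 't'  (+1)
Total edit operations: 5
Edit distance = 5


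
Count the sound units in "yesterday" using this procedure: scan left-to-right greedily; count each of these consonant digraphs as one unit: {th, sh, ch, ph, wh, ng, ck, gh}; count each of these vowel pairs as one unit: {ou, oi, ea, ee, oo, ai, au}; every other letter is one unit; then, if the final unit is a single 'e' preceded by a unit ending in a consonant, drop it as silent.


Word: "yesterday" (9 letters)
Left-to-right scan:
  1. 'y' (letter)
  2. 'e' (letter)
  3. 's' (letter)
  4. 't' (letter)
  5. 'e' (letter)
  6. 'r' (letter)
  7. 'd' (letter)
  8. 'a' (letter)
  9. 'y' (letter)
Units from scan: 9
Sound units = 9 units


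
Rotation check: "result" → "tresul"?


Word: "result", Candidate: "tresul"
Method: check if candidate is substring of word+word
"resultresult" contains "tresul"? Yes
Is rotation = Yes


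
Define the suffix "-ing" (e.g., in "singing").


Suffix: -ing
As in: singing -> sing + -ing
Meaning = present participle


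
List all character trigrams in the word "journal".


Word: "journal" (length 7)
Number of trigrams = 7 - 3 + 1 = 5
  Position 0: "jou"
  Position 1: "our"
  Position 2: "urn"
  Position 3: "rna"
  Position 4: "nal"
Trigrams = "jou", "our", "urn", "rna", "nal"


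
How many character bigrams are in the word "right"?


Word: "right" (length 5)
Number of 2-grams = length - 2 + 1 = 5 - 2 + 1
= 4


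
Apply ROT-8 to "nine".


Word: "nine"
Shift: 8
Each letter → (letter + shift) mod 26:
  'n' (13) + 8 = 21 → 'v'
  'i' (8) + 8 = 16 → 'q'
  'n' (13) + 8 = 21 → 'v'
  'e' (4) + 8 = 12 → 'm'
Result = "vqvm"


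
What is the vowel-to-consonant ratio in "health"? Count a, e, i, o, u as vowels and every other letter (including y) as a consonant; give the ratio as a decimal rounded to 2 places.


Word: "health"
Vowels (a,e,i,o,u): 2
Consonants: 4
Ratio = 2/4
= 0.50


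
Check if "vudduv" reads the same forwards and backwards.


Word: "vudduv"
Reversed: "vudduv"
Forward == Backward? vudduv == vudduv
Palindrome = Yes


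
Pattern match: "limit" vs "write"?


Pattern of "limit": [0, 1, 2, 1, 3]
Pattern of "write": [0, 1, 2, 3, 4]
Patterns do not match
Same pattern = No


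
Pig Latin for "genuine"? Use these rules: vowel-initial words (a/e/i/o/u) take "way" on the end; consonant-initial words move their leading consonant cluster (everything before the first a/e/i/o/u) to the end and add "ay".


Word: "genuine"
Starts with consonant(s) → move to end, add 'ay'
Consonant cluster: "g"
Pig Latin = "enuinegay"


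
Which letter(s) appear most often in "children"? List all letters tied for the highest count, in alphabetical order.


Word: "children"
Letter counts:
  'c': 1
  'd': 1
  'e': 1
  'h': 1
  'i': 1
  'l': 1
  'n': 1
  'r': 1
Maximum count = 1
Most frequent = 'c', 'd', 'e', 'h', 'i', 'l', 'n', 'r' (1 time each)


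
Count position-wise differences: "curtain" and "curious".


Comparing character by character (same length = 7):
  Pos 0: 'c' vs 'c' =
  Pos 1: 'u' vs 'u' =
  Pos 2: 'r' vs 'r' =
  Pos 3: 't' vs 'i' !=
  Pos 4: 'a' vs 'o' !=
  Pos 5: 'i' vs 'u' !=
  Pos 6: 'n' vs 's' !=
Hamming distance = 4


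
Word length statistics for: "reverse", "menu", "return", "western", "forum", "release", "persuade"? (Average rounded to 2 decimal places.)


Lengths: "reverse"=7, "menu"=4, "return"=6, "western"=7, "forum"=5, "release"=7, "persuade"=8
Sum = 44, Count = 7
Average = 44/7 = 6.29
= avg=6.29, min=4, max=8


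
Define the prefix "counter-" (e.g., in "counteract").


Prefix: counter-
Example: counteract (counter- + act)
Meaning = against / opposite


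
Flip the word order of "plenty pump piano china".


Original: "plenty pump piano china"
Words (1..n): plenty | pump | piano | china
Reversed (n..1): china | piano | pump | plenty
Result = "china piano pump plenty"


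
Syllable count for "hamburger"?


Word: "hamburger"
Syllable breakdown: ham-bur-ger
Counting: 3 parts
= 3 syllables


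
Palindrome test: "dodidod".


Word: "dodidod"
Reversed: "dodidod"
Forward == Backward? dodidod == dodidod
Palindrome = Yes


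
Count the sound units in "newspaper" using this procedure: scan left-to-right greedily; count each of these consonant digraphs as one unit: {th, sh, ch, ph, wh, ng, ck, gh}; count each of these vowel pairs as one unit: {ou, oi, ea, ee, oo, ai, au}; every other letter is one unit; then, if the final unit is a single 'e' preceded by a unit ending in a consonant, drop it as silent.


Word: "newspaper" (9 letters)
Left-to-right scan:
  (1) 'n' (letter)
  (2) 'e' (letter)
  (3) 'w' (letter)
  (4) 's' (letter)
  (5) 'p' (letter)
  (6) 'a' (letter)
  (7) 'p' (letter)
  (8) 'e' (letter)
  (9) 'r' (letter)
Units from scan: 9
Sound units = 9 units


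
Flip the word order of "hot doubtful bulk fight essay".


Original: "hot doubtful bulk fight essay"
Words (1..n): hot | doubtful | bulk | fight | essay
Reversed (n..1): essay | fight | bulk | doubtful | hot
Result = "essay fight bulk doubtful hot"


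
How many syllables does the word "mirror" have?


Word: "mirror"
Syllable breakdown: mir · ror
Counting: 2 parts
= 2 syllables


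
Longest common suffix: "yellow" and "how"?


Word 1: "yellow"
Word 2: "how"
Comparing from end:
  Pos -1: 'w' == 'w'
  Pos -2: 'o' == 'o'
  Pos -3: 'l' != 'h' (stop)
LCS = "ow" (length 2)


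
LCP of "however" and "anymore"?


Word 1: "however"
Word 2: "anymore"
Comparing from start:
  Pos 0: 'h' != 'a' (stop)
LCP = "" (length 0)


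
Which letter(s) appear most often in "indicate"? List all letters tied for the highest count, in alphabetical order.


Word: "indicate"
Letter counts:
  'a': 1
  'c': 1
  'd': 1
  'e': 1
  'i': 2
  'n': 1
  't': 1
Maximum count = 2
Most frequent = 'i' (2 times each)


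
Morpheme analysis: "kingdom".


Word: "kingdom"
Morphemes: king / -dom
Each morpheme carries meaning
= 2 morphemes


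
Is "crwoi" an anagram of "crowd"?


Word 1: "crowd" → sorted: cdorw
Word 2: "crwoi" → sorted: ciorw
Same letters? cdorw != ciorw
Anagram = No


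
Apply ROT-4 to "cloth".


Word: "cloth"
Shift: 4
Each letter → (letter + shift) mod 26:
  'c' (2) + 4 = 6 → 'g'
  'l' (11) + 4 = 15 → 'p'
  'o' (14) + 4 = 18 → 's'
  't' (19) + 4 = 23 → 'x'
  'h' (7) + 4 = 11 → 'l'
Result = "gpsxl"


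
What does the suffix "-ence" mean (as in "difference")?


Suffix: -ence
Example: difference = differ + -ence
Meaning = state of


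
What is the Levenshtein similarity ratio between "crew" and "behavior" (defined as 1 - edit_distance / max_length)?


Word 1: "crew" (length 4)
Word 2: "behavior" (length 8)
One optimal edit sequence:
  1. insert 'b'  (+1)
  2. insert 'e'  (+1)
  3. insert 'h'  (+1)
  4. insert 'a'  (+1)
  5. substitute 'c' -> 'v'  (+1)
  6. substitute 'r' -> 'i'  (+1)
  7. substitute 'e' -> 'o'  (+1)
  8. substitute 'w' -> 'r'  (+1)
Edit distance = 8
Max length = max(4, 8) = 8
Similarity = 1 - 8/8
= 0.0000


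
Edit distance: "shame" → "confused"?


Word 1: "shame" (length 5)
Word 2: "confused" (length 8)
One optimal edit sequence (insert/delete/substitute each cost 1):
  1. insert 'c'  (+1)
  2. insert 'o'  (+1)
  3. substitute 's' -> 'n'  (+1)
  4. substitute 'h' -> 'f'  (+1)
  5. substitute 'a' -> 'u'  (+1)
  6. substitute 'm' -> 's'  (+1)
  7. keep 'e'
  8. insert 'd'  (+1)
Total edit operations: 7
Edit distance = 7


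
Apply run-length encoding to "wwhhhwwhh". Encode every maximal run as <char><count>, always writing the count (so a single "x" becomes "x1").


String: "wwhhhwwhh"
Scanning for consecutive runs:
  'w' x 2
  'h' x 3
  'w' x 2
  'h' x 2
RLE = "w2h3w2h2"


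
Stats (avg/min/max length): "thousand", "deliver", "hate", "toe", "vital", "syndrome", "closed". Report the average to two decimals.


Lengths: "thousand"=8, "deliver"=7, "hate"=4, "toe"=3, "vital"=5, "syndrome"=8, "closed"=6
Sum = 41, Count = 7
Average = 41/7 = 5.86
= avg=5.86, min=3, max=8


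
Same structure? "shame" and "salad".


Pattern of "shame": [0, 1, 2, 3, 4]
Pattern of "salad": [0, 1, 2, 1, 3]
Patterns do not match
Same pattern = No


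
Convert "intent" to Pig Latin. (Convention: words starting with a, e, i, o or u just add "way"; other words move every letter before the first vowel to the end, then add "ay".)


Word: "intent"
Starts with vowel → add 'way'
Pig Latin = "intentway"


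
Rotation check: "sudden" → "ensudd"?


Word: "sudden", Candidate: "ensudd"
Method: check if candidate is substring of word+word
"suddensudden" contains "ensudd"? Yes
Is rotation = Yes


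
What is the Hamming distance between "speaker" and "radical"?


Comparing character by character (same length = 7):
  Pos 0: 's' vs 'r' !=
  Pos 1: 'p' vs 'a' !=
  Pos 2: 'e' vs 'd' !=
  Pos 3: 'a' vs 'i' !=
  Pos 4: 'k' vs 'c' !=
  Pos 5: 'e' vs 'a' !=
  Pos 6: 'r' vs 'l' !=
Hamming distance = 7


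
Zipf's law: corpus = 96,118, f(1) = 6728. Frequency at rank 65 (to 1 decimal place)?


Zipf's law: f(r) = f(1) / r
f(1) = 6728
f(65) = 6728 / 65
= 103.5 occurrences


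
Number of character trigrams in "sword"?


Word: "sword" (length 5)
Number of 3-grams = length - 3 + 1 = 5 - 3 + 1
= 3


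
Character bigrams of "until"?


Word: "until" (length 5)
Number of bigrams = 5 - 2 + 1 = 4
  Position 0: "un"
  Position 1: "nt"
  Position 2: "ti"
  Position 3: "il"
Bigrams = "un", "nt", "ti", "il"


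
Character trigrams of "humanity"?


Word: "humanity" (length 8)
Number of trigrams = 8 - 3 + 1 = 6
  Position 0: "hum"
  Position 1: "uma"
  Position 2: "man"
  Position 3: "ani"
  Position 4: "nit"
  Position 5: "ity"
Trigrams = "hum", "uma", "man", "ani", "nit", "ity"


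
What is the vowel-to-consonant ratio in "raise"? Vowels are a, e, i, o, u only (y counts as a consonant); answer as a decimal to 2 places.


Word: "raise"
Vowels (a,e,i,o,u): 3
Consonants: 2
Ratio = 3/2
= 1.50


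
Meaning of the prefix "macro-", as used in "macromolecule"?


Prefix: macro-
Example: macromolecule = macro- + molecule
Meaning = large


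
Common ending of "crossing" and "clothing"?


Word 1: "crossing"
Word 2: "clothing"
Comparing from end:
  Pos -1: 'g' == 'g'
  Pos -2: 'n' == 'n'
  Pos -3: 'i' == 'i'
  Pos -4: 's' != 'h' (stop)
LCS = "ing" (length 3)


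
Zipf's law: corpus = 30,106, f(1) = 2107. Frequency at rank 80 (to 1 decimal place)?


Zipf's law: f(r) = f(1) / r
f(1) = 2107
f(80) = 2107 / 80
= 26.3 occurrences


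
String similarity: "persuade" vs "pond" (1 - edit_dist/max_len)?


Word 1: "persuade" (length 8)
Word 2: "pond" (length 4)
One optimal edit sequence:
  1. keep 'p'
  2. delete 'e'  (+1)
  3. delete 'r'  (+1)
  4. delete 's'  (+1)
  5. substitute 'u' -> 'o'  (+1)
  6. substitute 'a' -> 'n'  (+1)
  7. keep 'd'
  8. delete 'e'  (+1)
Edit distance = 6
Max length = max(8, 4) = 8
Similarity = 1 - 6/8
= 0.2500


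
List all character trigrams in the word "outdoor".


Word: "outdoor" (length 7)
Number of trigrams = 7 - 3 + 1 = 5
  Position 0: "out"
  Position 1: "utd"
  Position 2: "tdo"
  Position 3: "doo"
  Position 4: "oor"
Trigrams = "out", "utd", "tdo", "doo", "oor"


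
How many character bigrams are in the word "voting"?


Word: "voting" (length 6)
Number of 2-grams = length - 2 + 1 = 6 - 2 + 1
= 5


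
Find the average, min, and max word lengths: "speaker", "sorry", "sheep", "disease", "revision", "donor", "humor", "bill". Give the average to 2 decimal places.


Lengths: "speaker"=7, "sorry"=5, "sheep"=5, "disease"=7, "revision"=8, "donor"=5, "humor"=5, "bill"=4
Sum = 46, Count = 8
Average = 46/8 = 5.75
= avg=5.75, min=4, max=8


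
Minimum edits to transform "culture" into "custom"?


Word 1: "culture" (length 7)
Word 2: "custom" (length 6)
One optimal edit sequence (insert/delete/substitute each cost 1):
  1. keep 'c'
  2. keep 'u'
  3. substitute 'l' -> 's'  (+1)
  4. keep 't'
  5. delete 'u'  (+1)
  6. substitute 'r' -> 'o'  (+1)
  7. substitute 'e' -> 'm'  (+1)
Total edit operations: 4
Edit distance = 4


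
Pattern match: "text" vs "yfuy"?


Pattern of "text": [0, 1, 2, 0]
Pattern of "yfuy": [0, 1, 2, 0]
Patterns match
Same pattern = Yes


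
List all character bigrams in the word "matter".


Word: "matter" (length 6)
Number of bigrams = 6 - 2 + 1 = 5
  Position 0: "ma"
  Position 1: "at"
  Position 2: "tt"
  Position 3: "te"
  Position 4: "er"
Bigrams = "ma", "at", "tt", "te", "er"


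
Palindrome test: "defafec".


Word: "defafec"
Reversed: "cefafed"
Forward == Backward? defafec != cefafed
Palindrome = No


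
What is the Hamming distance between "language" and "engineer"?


Comparing character by character (same length = 8):
  Pos 0: 'l' vs 'e' !=
  Pos 1: 'a' vs 'n' !=
  Pos 2: 'n' vs 'g' !=
  Pos 3: 'g' vs 'i' !=
  Pos 4: 'u' vs 'n' !=
  Pos 5: 'a' vs 'e' !=
  Pos 6: 'g' vs 'e' !=
  Pos 7: 'e' vs 'r' !=
Hamming distance = 8


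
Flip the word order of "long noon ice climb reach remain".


Original: "long noon ice climb reach remain"
Words (1..n): long | noon | ice | climb | reach | remain
Reversed (n..1): remain | reach | climb | ice | noon | long
Result = "remain reach climb ice noon long"


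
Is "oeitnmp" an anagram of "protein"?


Word 1: "protein" → sorted: einoprt
Word 2: "oeitnmp" → sorted: eimnopt
Same letters? einoprt != eimnopt
Anagram = No


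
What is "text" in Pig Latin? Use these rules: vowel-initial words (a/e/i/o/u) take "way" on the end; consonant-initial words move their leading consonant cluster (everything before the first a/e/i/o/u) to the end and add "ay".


Word: "text"
Starts with consonant(s) → move to end, add 'ay'
Consonant cluster: "t"
Pig Latin = "exttay"


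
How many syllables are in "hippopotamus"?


Word: "hippopotamus"
Syllable breakdown: hip-po-pot-a-mus
Counting: 5 parts
= 5 syllables


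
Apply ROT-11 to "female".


Word: "female"
Shift: 11
Each letter → (letter + shift) mod 26:
  'f' (5) + 11 = 16 → 'q'
  'e' (4) + 11 = 15 → 'p'
  'm' (12) + 11 = 23 → 'x'
  'a' (0) + 11 = 11 → 'l'
  'l' (11) + 11 = 22 → 'w'
  'e' (4) + 11 = 15 → 'p'
Result = "qpxlwp"


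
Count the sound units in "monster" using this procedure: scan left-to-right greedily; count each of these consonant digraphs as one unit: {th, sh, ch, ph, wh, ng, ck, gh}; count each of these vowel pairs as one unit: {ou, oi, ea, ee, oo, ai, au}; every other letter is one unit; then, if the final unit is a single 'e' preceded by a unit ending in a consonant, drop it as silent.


Word: "monster" (7 letters)
Left-to-right scan:
  [1] 'm' (letter)
  [2] 'o' (letter)
  [3] 'n' (letter)
  [4] 's' (letter)
  [5] 't' (letter)
  [6] 'e' (letter)
  [7] 'r' (letter)
Units from scan: 7
Sound units = 7 units


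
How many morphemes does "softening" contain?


Word: "softening"
Morphemes: soft + -en + -ing
Each morpheme carries meaning
= 3 morphemes


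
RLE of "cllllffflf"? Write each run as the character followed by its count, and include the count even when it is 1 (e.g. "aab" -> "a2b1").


String: "cllllffflf"
Scanning for consecutive runs:
  'c' x 1
  'l' x 4
  'f' x 3
  'l' x 1
  'f' x 1
RLE = "c1l4f3l1f1"


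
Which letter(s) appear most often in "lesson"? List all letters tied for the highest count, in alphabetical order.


Word: "lesson"
Letter counts:
  'e': 1
  'l': 1
  'n': 1
  'o': 1
  's': 2
Maximum count = 2
Most frequent = 's' (2 times each)


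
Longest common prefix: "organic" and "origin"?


Word 1: "organic"
Word 2: "origin"
Comparing from start:
  Pos 0: 'o' == 'o'
  Pos 1: 'r' == 'r'
  Pos 2: 'g' != 'i' (stop)
LCP = "or" (length 2)


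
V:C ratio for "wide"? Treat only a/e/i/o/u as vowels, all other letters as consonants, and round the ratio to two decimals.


Word: "wide"
Vowels (a,e,i,o,u): 2
Consonants: 2
Ratio = 2/2
= 1.00


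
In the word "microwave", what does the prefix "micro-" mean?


Prefix: micro-
Example: microwave (micro- + wave)
Meaning = small


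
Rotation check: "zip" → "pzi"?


Word: "zip", Candidate: "pzi"
Method: check if candidate is substring of word+word
"zipzip" contains "pzi"? Yes
Is rotation = Yes


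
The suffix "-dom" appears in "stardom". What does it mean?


Suffix: -dom
Example: stardom (star + -dom)
Meaning = state / realm


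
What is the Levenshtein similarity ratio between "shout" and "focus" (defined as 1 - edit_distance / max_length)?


Word 1: "shout" (length 5)
Word 2: "focus" (length 5)
One optimal edit sequence:
  1. substitute 's' -> 'f'  (+1)
  2. substitute 'h' -> 'o'  (+1)
  3. substitute 'o' -> 'c'  (+1)
  4. keep 'u'
  5. substitute 't' -> 's'  (+1)
Edit distance = 4
Max length = max(5, 5) = 5
Similarity = 1 - 4/5
= 0.2000


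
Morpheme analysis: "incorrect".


Word: "incorrect"
Morphemes: in- / correct
Each morpheme carries meaning
= 2 morphemes


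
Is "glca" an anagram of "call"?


Word 1: "call" → sorted: acll
Word 2: "glca" → sorted: acgl
Same letters? acll != acgl
Anagram = No


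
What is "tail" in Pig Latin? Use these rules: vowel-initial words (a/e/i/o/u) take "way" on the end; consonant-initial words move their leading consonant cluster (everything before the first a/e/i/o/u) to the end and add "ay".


Word: "tail"
Starts with consonant(s) → move to end, add 'ay'
Consonant cluster: "t"
Pig Latin = "ailtay"


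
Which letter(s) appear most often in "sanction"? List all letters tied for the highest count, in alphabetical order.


Word: "sanction"
Letter counts:
  'a': 1
  'c': 1
  'i': 1
  'n': 2
  'o': 1
  's': 1
  't': 1
Maximum count = 2
Most frequent = 'n' (2 times each)


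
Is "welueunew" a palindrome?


Word: "welueunew"
Reversed: "wenueulew"
Forward == Backward? welueunew != wenueulew
Palindrome = No
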